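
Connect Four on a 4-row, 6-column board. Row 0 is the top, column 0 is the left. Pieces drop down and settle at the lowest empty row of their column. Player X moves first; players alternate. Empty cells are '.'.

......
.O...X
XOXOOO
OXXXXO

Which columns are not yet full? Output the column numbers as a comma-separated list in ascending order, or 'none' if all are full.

col 0: top cell = '.' → open
col 1: top cell = '.' → open
col 2: top cell = '.' → open
col 3: top cell = '.' → open
col 4: top cell = '.' → open
col 5: top cell = '.' → open

Answer: 0,1,2,3,4,5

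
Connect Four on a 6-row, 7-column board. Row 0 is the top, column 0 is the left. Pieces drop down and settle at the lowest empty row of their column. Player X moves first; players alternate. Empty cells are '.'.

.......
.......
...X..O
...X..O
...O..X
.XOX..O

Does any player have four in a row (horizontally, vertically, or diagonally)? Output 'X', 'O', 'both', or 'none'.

none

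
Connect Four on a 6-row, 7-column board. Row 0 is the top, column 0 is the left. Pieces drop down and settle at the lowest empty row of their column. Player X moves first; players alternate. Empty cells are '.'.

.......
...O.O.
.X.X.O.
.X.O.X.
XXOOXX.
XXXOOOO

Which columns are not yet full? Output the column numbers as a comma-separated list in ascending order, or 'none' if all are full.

col 0: top cell = '.' → open
col 1: top cell = '.' → open
col 2: top cell = '.' → open
col 3: top cell = '.' → open
col 4: top cell = '.' → open
col 5: top cell = '.' → open
col 6: top cell = '.' → open

Answer: 0,1,2,3,4,5,6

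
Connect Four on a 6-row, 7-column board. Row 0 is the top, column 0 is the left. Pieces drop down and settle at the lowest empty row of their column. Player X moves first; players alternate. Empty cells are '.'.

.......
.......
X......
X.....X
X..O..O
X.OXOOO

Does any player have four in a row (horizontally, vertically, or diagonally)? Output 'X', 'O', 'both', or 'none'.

X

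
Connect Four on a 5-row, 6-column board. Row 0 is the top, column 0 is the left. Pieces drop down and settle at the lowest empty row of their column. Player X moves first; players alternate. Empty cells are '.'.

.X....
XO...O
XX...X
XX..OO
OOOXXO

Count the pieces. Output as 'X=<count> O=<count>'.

X=9 O=8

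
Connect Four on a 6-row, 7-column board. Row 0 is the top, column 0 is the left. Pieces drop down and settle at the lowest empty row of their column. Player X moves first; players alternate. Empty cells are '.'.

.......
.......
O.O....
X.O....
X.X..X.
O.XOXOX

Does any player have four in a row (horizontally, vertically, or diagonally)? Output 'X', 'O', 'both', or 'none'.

none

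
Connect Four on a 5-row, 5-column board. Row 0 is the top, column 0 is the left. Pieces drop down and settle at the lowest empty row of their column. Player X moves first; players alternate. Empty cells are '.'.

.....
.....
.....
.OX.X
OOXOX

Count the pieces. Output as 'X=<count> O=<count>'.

X=4 O=4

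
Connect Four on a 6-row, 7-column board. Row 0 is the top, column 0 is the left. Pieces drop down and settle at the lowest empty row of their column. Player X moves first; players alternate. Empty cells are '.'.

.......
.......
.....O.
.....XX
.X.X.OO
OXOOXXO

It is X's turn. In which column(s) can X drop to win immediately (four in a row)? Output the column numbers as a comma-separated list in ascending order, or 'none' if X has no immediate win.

Answer: none

Derivation:
col 0: drop X → no win
col 1: drop X → no win
col 2: drop X → no win
col 3: drop X → no win
col 4: drop X → no win
col 5: drop X → no win
col 6: drop X → no win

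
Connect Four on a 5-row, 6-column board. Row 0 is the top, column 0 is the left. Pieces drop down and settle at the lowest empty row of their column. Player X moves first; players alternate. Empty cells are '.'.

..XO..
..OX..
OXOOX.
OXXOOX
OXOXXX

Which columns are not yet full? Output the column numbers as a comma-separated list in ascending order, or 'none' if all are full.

col 0: top cell = '.' → open
col 1: top cell = '.' → open
col 2: top cell = 'X' → FULL
col 3: top cell = 'O' → FULL
col 4: top cell = '.' → open
col 5: top cell = '.' → open

Answer: 0,1,4,5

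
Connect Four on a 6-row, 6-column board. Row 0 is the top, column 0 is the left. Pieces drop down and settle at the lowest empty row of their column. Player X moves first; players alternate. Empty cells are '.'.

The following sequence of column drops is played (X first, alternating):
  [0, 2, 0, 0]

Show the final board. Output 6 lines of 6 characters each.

Move 1: X drops in col 0, lands at row 5
Move 2: O drops in col 2, lands at row 5
Move 3: X drops in col 0, lands at row 4
Move 4: O drops in col 0, lands at row 3

Answer: ......
......
......
O.....
X.....
X.O...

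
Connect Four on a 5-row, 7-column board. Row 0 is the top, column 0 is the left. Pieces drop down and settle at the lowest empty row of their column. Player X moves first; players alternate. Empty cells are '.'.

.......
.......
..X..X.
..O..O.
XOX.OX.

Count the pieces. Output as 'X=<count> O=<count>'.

X=5 O=4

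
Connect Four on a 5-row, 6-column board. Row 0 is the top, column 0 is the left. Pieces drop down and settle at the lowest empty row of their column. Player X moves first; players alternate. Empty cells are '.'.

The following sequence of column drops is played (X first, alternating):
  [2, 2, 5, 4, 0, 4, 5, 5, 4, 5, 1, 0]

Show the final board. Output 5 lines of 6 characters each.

Answer: ......
.....O
....XO
O.O.OX
XXX.OX

Derivation:
Move 1: X drops in col 2, lands at row 4
Move 2: O drops in col 2, lands at row 3
Move 3: X drops in col 5, lands at row 4
Move 4: O drops in col 4, lands at row 4
Move 5: X drops in col 0, lands at row 4
Move 6: O drops in col 4, lands at row 3
Move 7: X drops in col 5, lands at row 3
Move 8: O drops in col 5, lands at row 2
Move 9: X drops in col 4, lands at row 2
Move 10: O drops in col 5, lands at row 1
Move 11: X drops in col 1, lands at row 4
Move 12: O drops in col 0, lands at row 3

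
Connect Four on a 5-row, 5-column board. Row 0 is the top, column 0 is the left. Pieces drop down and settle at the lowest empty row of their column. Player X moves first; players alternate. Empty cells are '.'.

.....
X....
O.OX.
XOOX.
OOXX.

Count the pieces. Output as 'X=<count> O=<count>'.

X=6 O=6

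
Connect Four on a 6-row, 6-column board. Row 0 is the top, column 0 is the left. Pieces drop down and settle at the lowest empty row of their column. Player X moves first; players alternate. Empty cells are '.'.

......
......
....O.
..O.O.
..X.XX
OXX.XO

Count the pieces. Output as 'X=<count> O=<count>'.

X=6 O=5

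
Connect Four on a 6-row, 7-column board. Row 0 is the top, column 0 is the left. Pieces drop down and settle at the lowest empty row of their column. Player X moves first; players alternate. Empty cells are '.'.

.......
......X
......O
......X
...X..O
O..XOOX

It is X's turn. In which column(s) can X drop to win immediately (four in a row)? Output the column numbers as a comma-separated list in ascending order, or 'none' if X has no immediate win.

Answer: none

Derivation:
col 0: drop X → no win
col 1: drop X → no win
col 2: drop X → no win
col 3: drop X → no win
col 4: drop X → no win
col 5: drop X → no win
col 6: drop X → no win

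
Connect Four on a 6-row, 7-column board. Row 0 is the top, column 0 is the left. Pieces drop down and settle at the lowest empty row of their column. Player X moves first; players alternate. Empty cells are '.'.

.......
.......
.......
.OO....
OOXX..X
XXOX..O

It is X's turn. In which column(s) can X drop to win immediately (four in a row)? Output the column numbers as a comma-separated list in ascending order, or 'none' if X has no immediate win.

Answer: none

Derivation:
col 0: drop X → no win
col 1: drop X → no win
col 2: drop X → no win
col 3: drop X → no win
col 4: drop X → no win
col 5: drop X → no win
col 6: drop X → no win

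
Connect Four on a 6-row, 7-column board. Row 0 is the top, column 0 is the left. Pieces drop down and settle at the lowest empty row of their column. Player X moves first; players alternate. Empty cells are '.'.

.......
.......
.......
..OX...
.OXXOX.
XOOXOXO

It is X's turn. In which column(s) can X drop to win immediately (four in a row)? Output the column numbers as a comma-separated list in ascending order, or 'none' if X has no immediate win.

Answer: 3

Derivation:
col 0: drop X → no win
col 1: drop X → no win
col 2: drop X → no win
col 3: drop X → WIN!
col 4: drop X → no win
col 5: drop X → no win
col 6: drop X → no win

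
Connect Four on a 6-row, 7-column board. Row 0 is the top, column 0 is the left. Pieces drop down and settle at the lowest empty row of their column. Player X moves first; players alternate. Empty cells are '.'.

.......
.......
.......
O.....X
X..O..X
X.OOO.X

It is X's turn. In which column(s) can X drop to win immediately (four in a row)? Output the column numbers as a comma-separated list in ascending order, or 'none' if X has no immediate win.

Answer: 6

Derivation:
col 0: drop X → no win
col 1: drop X → no win
col 2: drop X → no win
col 3: drop X → no win
col 4: drop X → no win
col 5: drop X → no win
col 6: drop X → WIN!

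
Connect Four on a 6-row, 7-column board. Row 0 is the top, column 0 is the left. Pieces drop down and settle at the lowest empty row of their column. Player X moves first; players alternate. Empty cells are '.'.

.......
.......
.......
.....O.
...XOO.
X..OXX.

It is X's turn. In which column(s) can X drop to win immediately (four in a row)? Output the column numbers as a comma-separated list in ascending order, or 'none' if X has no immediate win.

col 0: drop X → no win
col 1: drop X → no win
col 2: drop X → no win
col 3: drop X → no win
col 4: drop X → no win
col 5: drop X → no win
col 6: drop X → no win

Answer: none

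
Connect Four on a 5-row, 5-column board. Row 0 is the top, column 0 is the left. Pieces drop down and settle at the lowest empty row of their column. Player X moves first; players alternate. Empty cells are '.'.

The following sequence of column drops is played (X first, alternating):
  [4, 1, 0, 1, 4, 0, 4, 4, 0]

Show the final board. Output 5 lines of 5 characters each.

Answer: .....
....O
X...X
OO..X
XO..X

Derivation:
Move 1: X drops in col 4, lands at row 4
Move 2: O drops in col 1, lands at row 4
Move 3: X drops in col 0, lands at row 4
Move 4: O drops in col 1, lands at row 3
Move 5: X drops in col 4, lands at row 3
Move 6: O drops in col 0, lands at row 3
Move 7: X drops in col 4, lands at row 2
Move 8: O drops in col 4, lands at row 1
Move 9: X drops in col 0, lands at row 2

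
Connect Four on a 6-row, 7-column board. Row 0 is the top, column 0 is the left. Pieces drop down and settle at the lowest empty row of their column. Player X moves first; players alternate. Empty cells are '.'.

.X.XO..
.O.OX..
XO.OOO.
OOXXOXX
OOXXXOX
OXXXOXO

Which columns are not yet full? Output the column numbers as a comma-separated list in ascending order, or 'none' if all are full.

col 0: top cell = '.' → open
col 1: top cell = 'X' → FULL
col 2: top cell = '.' → open
col 3: top cell = 'X' → FULL
col 4: top cell = 'O' → FULL
col 5: top cell = '.' → open
col 6: top cell = '.' → open

Answer: 0,2,5,6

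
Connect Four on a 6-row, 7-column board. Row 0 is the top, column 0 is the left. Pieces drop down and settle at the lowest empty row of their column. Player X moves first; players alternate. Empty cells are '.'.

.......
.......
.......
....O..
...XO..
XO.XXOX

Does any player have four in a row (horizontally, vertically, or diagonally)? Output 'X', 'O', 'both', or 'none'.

none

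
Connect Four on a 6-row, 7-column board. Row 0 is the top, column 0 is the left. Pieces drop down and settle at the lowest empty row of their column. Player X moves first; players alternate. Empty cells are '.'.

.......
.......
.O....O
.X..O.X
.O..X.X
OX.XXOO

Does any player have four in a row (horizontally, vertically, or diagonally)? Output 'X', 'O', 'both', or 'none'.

none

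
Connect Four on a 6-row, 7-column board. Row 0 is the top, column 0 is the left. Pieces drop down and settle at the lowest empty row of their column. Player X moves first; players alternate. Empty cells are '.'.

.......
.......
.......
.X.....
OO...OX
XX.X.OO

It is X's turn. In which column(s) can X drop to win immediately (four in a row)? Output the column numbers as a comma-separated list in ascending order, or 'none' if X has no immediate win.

col 0: drop X → no win
col 1: drop X → no win
col 2: drop X → WIN!
col 3: drop X → no win
col 4: drop X → no win
col 5: drop X → no win
col 6: drop X → no win

Answer: 2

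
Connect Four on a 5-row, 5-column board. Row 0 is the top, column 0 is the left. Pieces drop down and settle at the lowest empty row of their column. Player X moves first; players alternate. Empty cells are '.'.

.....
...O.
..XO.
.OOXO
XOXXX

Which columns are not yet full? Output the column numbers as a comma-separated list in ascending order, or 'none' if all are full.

Answer: 0,1,2,3,4

Derivation:
col 0: top cell = '.' → open
col 1: top cell = '.' → open
col 2: top cell = '.' → open
col 3: top cell = '.' → open
col 4: top cell = '.' → open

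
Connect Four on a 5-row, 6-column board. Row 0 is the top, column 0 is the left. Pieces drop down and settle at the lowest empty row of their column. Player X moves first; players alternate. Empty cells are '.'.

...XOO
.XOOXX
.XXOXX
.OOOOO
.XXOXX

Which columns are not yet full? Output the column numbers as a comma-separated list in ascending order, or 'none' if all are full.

Answer: 0,1,2

Derivation:
col 0: top cell = '.' → open
col 1: top cell = '.' → open
col 2: top cell = '.' → open
col 3: top cell = 'X' → FULL
col 4: top cell = 'O' → FULL
col 5: top cell = 'O' → FULL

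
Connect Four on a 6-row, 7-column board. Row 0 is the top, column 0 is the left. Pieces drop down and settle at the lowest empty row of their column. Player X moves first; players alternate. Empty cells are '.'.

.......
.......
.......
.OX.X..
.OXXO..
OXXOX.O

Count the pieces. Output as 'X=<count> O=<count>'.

X=7 O=6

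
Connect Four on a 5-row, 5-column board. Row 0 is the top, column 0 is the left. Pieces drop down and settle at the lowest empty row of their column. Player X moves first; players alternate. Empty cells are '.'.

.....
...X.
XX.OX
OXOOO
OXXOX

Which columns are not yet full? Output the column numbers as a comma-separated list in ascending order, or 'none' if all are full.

Answer: 0,1,2,3,4

Derivation:
col 0: top cell = '.' → open
col 1: top cell = '.' → open
col 2: top cell = '.' → open
col 3: top cell = '.' → open
col 4: top cell = '.' → open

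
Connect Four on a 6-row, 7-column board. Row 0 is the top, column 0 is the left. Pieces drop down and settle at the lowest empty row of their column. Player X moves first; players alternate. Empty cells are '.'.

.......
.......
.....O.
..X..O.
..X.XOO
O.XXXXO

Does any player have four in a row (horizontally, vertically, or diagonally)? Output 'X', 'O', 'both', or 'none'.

X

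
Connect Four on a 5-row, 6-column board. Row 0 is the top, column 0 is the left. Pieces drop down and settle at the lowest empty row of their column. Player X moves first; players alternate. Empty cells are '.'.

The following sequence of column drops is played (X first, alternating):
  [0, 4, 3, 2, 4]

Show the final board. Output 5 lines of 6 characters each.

Answer: ......
......
......
....X.
X.OXO.

Derivation:
Move 1: X drops in col 0, lands at row 4
Move 2: O drops in col 4, lands at row 4
Move 3: X drops in col 3, lands at row 4
Move 4: O drops in col 2, lands at row 4
Move 5: X drops in col 4, lands at row 3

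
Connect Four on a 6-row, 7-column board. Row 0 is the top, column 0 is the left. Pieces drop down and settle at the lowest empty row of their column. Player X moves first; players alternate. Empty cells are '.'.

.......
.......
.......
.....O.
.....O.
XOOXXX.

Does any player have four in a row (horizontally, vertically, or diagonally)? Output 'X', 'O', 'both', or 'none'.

none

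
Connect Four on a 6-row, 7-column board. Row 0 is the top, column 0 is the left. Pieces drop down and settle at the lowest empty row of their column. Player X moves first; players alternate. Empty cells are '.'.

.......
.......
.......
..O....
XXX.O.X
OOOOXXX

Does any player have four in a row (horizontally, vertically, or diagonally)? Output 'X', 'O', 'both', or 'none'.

O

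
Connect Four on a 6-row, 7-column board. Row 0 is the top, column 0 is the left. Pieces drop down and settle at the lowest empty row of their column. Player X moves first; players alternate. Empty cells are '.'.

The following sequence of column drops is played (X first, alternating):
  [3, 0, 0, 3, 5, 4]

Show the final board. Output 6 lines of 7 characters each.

Move 1: X drops in col 3, lands at row 5
Move 2: O drops in col 0, lands at row 5
Move 3: X drops in col 0, lands at row 4
Move 4: O drops in col 3, lands at row 4
Move 5: X drops in col 5, lands at row 5
Move 6: O drops in col 4, lands at row 5

Answer: .......
.......
.......
.......
X..O...
O..XOX.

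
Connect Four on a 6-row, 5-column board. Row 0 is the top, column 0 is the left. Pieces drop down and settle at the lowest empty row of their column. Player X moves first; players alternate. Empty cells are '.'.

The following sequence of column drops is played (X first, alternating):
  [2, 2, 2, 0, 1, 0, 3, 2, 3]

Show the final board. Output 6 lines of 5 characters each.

Move 1: X drops in col 2, lands at row 5
Move 2: O drops in col 2, lands at row 4
Move 3: X drops in col 2, lands at row 3
Move 4: O drops in col 0, lands at row 5
Move 5: X drops in col 1, lands at row 5
Move 6: O drops in col 0, lands at row 4
Move 7: X drops in col 3, lands at row 5
Move 8: O drops in col 2, lands at row 2
Move 9: X drops in col 3, lands at row 4

Answer: .....
.....
..O..
..X..
O.OX.
OXXX.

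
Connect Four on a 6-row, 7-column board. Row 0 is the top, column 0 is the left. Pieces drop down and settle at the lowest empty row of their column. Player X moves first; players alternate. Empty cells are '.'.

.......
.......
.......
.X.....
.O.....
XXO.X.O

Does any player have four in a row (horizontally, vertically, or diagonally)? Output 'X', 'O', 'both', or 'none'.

none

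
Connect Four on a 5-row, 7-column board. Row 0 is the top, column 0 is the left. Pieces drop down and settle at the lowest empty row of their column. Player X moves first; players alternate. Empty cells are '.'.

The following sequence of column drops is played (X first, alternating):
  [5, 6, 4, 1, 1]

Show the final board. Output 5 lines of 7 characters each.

Answer: .......
.......
.......
.X.....
.O..XXO

Derivation:
Move 1: X drops in col 5, lands at row 4
Move 2: O drops in col 6, lands at row 4
Move 3: X drops in col 4, lands at row 4
Move 4: O drops in col 1, lands at row 4
Move 5: X drops in col 1, lands at row 3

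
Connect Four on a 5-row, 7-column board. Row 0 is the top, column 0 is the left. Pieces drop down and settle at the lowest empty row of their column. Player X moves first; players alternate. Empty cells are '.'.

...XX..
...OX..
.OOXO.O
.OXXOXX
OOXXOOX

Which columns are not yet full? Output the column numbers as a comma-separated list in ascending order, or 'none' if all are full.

Answer: 0,1,2,5,6

Derivation:
col 0: top cell = '.' → open
col 1: top cell = '.' → open
col 2: top cell = '.' → open
col 3: top cell = 'X' → FULL
col 4: top cell = 'X' → FULL
col 5: top cell = '.' → open
col 6: top cell = '.' → open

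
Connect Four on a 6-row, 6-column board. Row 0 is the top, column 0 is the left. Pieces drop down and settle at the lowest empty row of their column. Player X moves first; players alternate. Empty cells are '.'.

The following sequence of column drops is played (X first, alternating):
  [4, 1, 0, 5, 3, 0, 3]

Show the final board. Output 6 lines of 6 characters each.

Move 1: X drops in col 4, lands at row 5
Move 2: O drops in col 1, lands at row 5
Move 3: X drops in col 0, lands at row 5
Move 4: O drops in col 5, lands at row 5
Move 5: X drops in col 3, lands at row 5
Move 6: O drops in col 0, lands at row 4
Move 7: X drops in col 3, lands at row 4

Answer: ......
......
......
......
O..X..
XO.XXO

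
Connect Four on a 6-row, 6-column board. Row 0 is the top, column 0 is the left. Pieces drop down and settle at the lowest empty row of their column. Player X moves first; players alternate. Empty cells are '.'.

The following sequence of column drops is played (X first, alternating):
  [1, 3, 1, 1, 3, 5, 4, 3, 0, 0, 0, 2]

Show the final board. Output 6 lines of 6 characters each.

Move 1: X drops in col 1, lands at row 5
Move 2: O drops in col 3, lands at row 5
Move 3: X drops in col 1, lands at row 4
Move 4: O drops in col 1, lands at row 3
Move 5: X drops in col 3, lands at row 4
Move 6: O drops in col 5, lands at row 5
Move 7: X drops in col 4, lands at row 5
Move 8: O drops in col 3, lands at row 3
Move 9: X drops in col 0, lands at row 5
Move 10: O drops in col 0, lands at row 4
Move 11: X drops in col 0, lands at row 3
Move 12: O drops in col 2, lands at row 5

Answer: ......
......
......
XO.O..
OX.X..
XXOOXO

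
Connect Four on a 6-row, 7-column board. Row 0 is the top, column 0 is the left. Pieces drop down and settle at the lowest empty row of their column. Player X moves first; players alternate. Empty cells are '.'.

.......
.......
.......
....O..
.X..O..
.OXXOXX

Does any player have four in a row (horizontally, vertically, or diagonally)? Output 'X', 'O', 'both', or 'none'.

none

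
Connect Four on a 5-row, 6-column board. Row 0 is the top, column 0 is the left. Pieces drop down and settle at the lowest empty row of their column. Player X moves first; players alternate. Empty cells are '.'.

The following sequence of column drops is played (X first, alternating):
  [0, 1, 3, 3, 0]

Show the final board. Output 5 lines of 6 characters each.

Move 1: X drops in col 0, lands at row 4
Move 2: O drops in col 1, lands at row 4
Move 3: X drops in col 3, lands at row 4
Move 4: O drops in col 3, lands at row 3
Move 5: X drops in col 0, lands at row 3

Answer: ......
......
......
X..O..
XO.X..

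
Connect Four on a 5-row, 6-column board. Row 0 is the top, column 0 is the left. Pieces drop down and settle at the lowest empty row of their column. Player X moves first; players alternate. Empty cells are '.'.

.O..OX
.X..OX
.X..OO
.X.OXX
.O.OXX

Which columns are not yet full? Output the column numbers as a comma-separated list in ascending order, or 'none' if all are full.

col 0: top cell = '.' → open
col 1: top cell = 'O' → FULL
col 2: top cell = '.' → open
col 3: top cell = '.' → open
col 4: top cell = 'O' → FULL
col 5: top cell = 'X' → FULL

Answer: 0,2,3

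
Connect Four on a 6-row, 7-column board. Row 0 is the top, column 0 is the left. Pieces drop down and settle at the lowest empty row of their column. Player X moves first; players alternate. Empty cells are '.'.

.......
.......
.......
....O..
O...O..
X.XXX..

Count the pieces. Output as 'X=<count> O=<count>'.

X=4 O=3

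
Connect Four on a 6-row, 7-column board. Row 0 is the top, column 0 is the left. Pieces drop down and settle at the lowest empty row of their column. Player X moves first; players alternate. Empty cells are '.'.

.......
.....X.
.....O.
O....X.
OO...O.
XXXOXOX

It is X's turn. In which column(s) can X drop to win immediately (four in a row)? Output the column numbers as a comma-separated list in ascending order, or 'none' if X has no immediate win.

col 0: drop X → no win
col 1: drop X → no win
col 2: drop X → no win
col 3: drop X → no win
col 4: drop X → no win
col 5: drop X → no win
col 6: drop X → no win

Answer: none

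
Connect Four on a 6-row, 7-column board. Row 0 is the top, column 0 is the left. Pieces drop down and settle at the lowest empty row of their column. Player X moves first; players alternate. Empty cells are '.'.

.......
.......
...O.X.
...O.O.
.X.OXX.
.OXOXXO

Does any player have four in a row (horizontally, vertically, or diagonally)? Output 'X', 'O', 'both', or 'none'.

O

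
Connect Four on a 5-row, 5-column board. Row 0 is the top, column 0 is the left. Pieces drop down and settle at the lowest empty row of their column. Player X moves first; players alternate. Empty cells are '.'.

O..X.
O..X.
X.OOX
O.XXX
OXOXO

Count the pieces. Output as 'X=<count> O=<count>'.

X=9 O=8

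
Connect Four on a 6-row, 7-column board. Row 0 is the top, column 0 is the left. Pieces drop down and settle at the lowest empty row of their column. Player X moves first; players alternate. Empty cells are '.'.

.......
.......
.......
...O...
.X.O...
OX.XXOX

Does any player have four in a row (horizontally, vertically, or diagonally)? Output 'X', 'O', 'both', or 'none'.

none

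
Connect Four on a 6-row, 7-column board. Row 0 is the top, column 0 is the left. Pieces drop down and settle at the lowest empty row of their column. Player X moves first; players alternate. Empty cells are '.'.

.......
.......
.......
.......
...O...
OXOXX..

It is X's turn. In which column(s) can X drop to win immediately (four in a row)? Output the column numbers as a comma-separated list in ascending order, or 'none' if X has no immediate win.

Answer: none

Derivation:
col 0: drop X → no win
col 1: drop X → no win
col 2: drop X → no win
col 3: drop X → no win
col 4: drop X → no win
col 5: drop X → no win
col 6: drop X → no win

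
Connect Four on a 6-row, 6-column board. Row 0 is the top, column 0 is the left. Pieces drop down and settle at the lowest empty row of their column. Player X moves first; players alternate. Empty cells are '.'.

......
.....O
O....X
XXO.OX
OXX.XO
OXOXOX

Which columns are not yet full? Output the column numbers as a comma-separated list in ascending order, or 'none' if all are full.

col 0: top cell = '.' → open
col 1: top cell = '.' → open
col 2: top cell = '.' → open
col 3: top cell = '.' → open
col 4: top cell = '.' → open
col 5: top cell = '.' → open

Answer: 0,1,2,3,4,5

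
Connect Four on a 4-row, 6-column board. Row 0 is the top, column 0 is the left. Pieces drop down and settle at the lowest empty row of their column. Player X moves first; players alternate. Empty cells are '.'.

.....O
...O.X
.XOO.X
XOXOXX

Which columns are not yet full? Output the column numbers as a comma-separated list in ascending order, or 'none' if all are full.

Answer: 0,1,2,3,4

Derivation:
col 0: top cell = '.' → open
col 1: top cell = '.' → open
col 2: top cell = '.' → open
col 3: top cell = '.' → open
col 4: top cell = '.' → open
col 5: top cell = 'O' → FULL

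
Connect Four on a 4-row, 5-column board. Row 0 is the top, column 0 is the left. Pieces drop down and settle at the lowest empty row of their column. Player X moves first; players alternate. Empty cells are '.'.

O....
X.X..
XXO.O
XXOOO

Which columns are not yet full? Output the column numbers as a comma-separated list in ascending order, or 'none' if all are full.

Answer: 1,2,3,4

Derivation:
col 0: top cell = 'O' → FULL
col 1: top cell = '.' → open
col 2: top cell = '.' → open
col 3: top cell = '.' → open
col 4: top cell = '.' → open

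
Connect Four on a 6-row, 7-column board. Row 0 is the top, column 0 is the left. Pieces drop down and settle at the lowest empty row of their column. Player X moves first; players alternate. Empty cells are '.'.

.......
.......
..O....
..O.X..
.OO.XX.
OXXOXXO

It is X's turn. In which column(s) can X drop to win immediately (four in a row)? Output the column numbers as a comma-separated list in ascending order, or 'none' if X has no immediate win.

Answer: 4

Derivation:
col 0: drop X → no win
col 1: drop X → no win
col 2: drop X → no win
col 3: drop X → no win
col 4: drop X → WIN!
col 5: drop X → no win
col 6: drop X → no win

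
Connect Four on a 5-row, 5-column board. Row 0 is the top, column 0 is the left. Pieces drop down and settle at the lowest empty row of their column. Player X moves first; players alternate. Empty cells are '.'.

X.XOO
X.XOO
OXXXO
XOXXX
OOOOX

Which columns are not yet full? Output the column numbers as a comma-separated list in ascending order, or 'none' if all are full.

Answer: 1

Derivation:
col 0: top cell = 'X' → FULL
col 1: top cell = '.' → open
col 2: top cell = 'X' → FULL
col 3: top cell = 'O' → FULL
col 4: top cell = 'O' → FULL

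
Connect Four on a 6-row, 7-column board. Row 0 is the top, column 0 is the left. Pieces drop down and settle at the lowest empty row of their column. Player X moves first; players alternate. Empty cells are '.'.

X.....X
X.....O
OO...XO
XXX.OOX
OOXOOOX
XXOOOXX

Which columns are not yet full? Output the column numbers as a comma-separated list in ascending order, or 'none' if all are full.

col 0: top cell = 'X' → FULL
col 1: top cell = '.' → open
col 2: top cell = '.' → open
col 3: top cell = '.' → open
col 4: top cell = '.' → open
col 5: top cell = '.' → open
col 6: top cell = 'X' → FULL

Answer: 1,2,3,4,5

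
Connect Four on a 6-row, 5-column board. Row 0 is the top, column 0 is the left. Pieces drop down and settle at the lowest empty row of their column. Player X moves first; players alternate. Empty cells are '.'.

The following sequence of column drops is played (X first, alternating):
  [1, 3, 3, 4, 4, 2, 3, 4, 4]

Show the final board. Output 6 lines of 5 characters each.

Answer: .....
.....
....X
...XO
...XX
.XOOO

Derivation:
Move 1: X drops in col 1, lands at row 5
Move 2: O drops in col 3, lands at row 5
Move 3: X drops in col 3, lands at row 4
Move 4: O drops in col 4, lands at row 5
Move 5: X drops in col 4, lands at row 4
Move 6: O drops in col 2, lands at row 5
Move 7: X drops in col 3, lands at row 3
Move 8: O drops in col 4, lands at row 3
Move 9: X drops in col 4, lands at row 2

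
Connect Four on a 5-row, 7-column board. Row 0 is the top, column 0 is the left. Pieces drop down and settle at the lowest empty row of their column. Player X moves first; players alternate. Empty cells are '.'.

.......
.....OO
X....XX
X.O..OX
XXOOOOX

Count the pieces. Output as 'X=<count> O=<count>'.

X=8 O=8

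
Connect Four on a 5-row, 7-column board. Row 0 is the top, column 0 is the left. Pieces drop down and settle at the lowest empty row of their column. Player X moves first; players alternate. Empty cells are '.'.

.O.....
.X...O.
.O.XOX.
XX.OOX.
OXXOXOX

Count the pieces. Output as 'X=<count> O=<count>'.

X=10 O=9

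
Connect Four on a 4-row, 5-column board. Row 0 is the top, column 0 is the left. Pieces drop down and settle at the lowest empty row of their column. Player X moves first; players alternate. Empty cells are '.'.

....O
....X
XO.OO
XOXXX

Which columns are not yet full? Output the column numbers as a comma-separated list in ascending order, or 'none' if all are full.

Answer: 0,1,2,3

Derivation:
col 0: top cell = '.' → open
col 1: top cell = '.' → open
col 2: top cell = '.' → open
col 3: top cell = '.' → open
col 4: top cell = 'O' → FULL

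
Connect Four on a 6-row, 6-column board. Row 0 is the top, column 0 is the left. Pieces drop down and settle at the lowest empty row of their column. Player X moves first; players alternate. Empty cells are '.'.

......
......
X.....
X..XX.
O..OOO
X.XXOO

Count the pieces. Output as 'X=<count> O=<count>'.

X=7 O=6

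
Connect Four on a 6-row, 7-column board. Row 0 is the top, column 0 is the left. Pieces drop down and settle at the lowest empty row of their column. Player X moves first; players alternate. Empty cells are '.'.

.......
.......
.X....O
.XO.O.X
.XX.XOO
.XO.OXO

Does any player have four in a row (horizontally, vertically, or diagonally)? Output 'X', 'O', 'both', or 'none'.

X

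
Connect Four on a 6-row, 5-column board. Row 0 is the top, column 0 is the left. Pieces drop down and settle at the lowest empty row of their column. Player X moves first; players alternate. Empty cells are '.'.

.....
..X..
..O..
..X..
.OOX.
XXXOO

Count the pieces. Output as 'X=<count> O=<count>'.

X=6 O=5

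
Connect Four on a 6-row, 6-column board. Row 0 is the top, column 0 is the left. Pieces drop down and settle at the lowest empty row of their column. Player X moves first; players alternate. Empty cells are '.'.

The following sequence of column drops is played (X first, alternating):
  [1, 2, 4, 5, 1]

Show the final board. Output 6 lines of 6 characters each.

Move 1: X drops in col 1, lands at row 5
Move 2: O drops in col 2, lands at row 5
Move 3: X drops in col 4, lands at row 5
Move 4: O drops in col 5, lands at row 5
Move 5: X drops in col 1, lands at row 4

Answer: ......
......
......
......
.X....
.XO.XO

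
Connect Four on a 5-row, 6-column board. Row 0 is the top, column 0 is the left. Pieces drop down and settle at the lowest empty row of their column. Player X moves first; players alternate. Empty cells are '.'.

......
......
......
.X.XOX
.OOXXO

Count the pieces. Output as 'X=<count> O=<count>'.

X=5 O=4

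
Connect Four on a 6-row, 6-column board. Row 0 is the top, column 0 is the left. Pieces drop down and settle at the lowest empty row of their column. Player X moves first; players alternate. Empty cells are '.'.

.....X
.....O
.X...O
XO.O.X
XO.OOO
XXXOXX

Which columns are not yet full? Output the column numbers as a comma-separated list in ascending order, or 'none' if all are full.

col 0: top cell = '.' → open
col 1: top cell = '.' → open
col 2: top cell = '.' → open
col 3: top cell = '.' → open
col 4: top cell = '.' → open
col 5: top cell = 'X' → FULL

Answer: 0,1,2,3,4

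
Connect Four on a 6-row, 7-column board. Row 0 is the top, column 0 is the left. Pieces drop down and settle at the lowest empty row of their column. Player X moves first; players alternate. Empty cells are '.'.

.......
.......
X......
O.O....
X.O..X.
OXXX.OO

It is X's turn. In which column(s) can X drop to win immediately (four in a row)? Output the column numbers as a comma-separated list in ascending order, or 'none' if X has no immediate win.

col 0: drop X → no win
col 1: drop X → no win
col 2: drop X → no win
col 3: drop X → no win
col 4: drop X → WIN!
col 5: drop X → no win
col 6: drop X → no win

Answer: 4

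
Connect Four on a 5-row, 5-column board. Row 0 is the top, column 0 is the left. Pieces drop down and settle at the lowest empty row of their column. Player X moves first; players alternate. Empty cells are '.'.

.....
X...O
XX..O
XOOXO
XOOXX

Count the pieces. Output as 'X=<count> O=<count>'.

X=8 O=7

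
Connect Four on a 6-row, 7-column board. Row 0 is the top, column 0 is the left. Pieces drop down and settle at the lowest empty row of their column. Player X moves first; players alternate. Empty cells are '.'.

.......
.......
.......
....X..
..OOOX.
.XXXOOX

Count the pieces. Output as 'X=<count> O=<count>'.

X=6 O=5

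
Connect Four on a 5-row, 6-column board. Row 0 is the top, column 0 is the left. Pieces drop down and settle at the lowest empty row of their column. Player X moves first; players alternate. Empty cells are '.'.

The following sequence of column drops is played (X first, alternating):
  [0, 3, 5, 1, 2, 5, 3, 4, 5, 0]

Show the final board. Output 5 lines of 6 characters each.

Move 1: X drops in col 0, lands at row 4
Move 2: O drops in col 3, lands at row 4
Move 3: X drops in col 5, lands at row 4
Move 4: O drops in col 1, lands at row 4
Move 5: X drops in col 2, lands at row 4
Move 6: O drops in col 5, lands at row 3
Move 7: X drops in col 3, lands at row 3
Move 8: O drops in col 4, lands at row 4
Move 9: X drops in col 5, lands at row 2
Move 10: O drops in col 0, lands at row 3

Answer: ......
......
.....X
O..X.O
XOXOOX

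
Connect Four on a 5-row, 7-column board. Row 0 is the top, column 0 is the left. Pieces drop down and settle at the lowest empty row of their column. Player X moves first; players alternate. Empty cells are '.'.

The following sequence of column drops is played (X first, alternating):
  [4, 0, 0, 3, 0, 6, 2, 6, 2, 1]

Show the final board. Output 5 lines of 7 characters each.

Answer: .......
.......
X......
X.X...O
OOXOX.O

Derivation:
Move 1: X drops in col 4, lands at row 4
Move 2: O drops in col 0, lands at row 4
Move 3: X drops in col 0, lands at row 3
Move 4: O drops in col 3, lands at row 4
Move 5: X drops in col 0, lands at row 2
Move 6: O drops in col 6, lands at row 4
Move 7: X drops in col 2, lands at row 4
Move 8: O drops in col 6, lands at row 3
Move 9: X drops in col 2, lands at row 3
Move 10: O drops in col 1, lands at row 4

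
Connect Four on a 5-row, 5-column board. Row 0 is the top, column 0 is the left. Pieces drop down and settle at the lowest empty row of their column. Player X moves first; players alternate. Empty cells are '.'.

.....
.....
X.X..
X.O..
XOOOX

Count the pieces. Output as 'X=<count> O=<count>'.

X=5 O=4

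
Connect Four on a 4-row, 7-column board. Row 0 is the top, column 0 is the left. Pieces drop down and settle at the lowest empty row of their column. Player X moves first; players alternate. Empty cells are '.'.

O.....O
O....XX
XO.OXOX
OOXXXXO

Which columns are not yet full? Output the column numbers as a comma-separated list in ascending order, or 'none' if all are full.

col 0: top cell = 'O' → FULL
col 1: top cell = '.' → open
col 2: top cell = '.' → open
col 3: top cell = '.' → open
col 4: top cell = '.' → open
col 5: top cell = '.' → open
col 6: top cell = 'O' → FULL

Answer: 1,2,3,4,5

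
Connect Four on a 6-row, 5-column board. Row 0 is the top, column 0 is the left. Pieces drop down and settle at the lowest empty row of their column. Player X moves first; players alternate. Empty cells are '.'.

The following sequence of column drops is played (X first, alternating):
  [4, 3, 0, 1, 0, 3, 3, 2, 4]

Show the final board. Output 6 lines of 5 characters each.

Answer: .....
.....
.....
...X.
X..OX
XOOOX

Derivation:
Move 1: X drops in col 4, lands at row 5
Move 2: O drops in col 3, lands at row 5
Move 3: X drops in col 0, lands at row 5
Move 4: O drops in col 1, lands at row 5
Move 5: X drops in col 0, lands at row 4
Move 6: O drops in col 3, lands at row 4
Move 7: X drops in col 3, lands at row 3
Move 8: O drops in col 2, lands at row 5
Move 9: X drops in col 4, lands at row 4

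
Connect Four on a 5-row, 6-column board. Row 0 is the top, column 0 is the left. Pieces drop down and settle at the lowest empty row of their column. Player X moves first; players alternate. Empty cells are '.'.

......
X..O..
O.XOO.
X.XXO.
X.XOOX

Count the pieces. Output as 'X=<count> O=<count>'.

X=8 O=7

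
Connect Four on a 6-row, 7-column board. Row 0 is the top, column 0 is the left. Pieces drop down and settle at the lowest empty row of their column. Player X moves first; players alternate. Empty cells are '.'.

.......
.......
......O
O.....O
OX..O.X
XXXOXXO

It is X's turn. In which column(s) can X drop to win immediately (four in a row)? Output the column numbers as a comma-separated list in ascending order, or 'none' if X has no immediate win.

col 0: drop X → no win
col 1: drop X → no win
col 2: drop X → no win
col 3: drop X → no win
col 4: drop X → no win
col 5: drop X → no win
col 6: drop X → no win

Answer: none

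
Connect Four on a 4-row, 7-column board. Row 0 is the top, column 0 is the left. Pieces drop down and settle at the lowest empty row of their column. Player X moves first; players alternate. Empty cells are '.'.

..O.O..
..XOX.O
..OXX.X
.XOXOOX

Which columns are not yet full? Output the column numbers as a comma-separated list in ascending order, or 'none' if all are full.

Answer: 0,1,3,5,6

Derivation:
col 0: top cell = '.' → open
col 1: top cell = '.' → open
col 2: top cell = 'O' → FULL
col 3: top cell = '.' → open
col 4: top cell = 'O' → FULL
col 5: top cell = '.' → open
col 6: top cell = '.' → open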